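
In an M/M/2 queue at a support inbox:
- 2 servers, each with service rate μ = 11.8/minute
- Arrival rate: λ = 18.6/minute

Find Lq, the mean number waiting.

Traffic intensity: ρ = λ/(cμ) = 18.6/(2×11.8) = 0.7881
Since ρ = 0.7881 < 1, system is stable.
Offered load a = λ/μ = cρ = 18.6/11.8 = 1.5763
P₀ = [ Σₙ₌₀^1 aⁿ/n! + a^2/(2!(1-ρ)) ]⁻¹
Σ = a^0/0! + a^1/1! = 1.0000 + 1.5763 = 2.5763
a^2/(2!(1-ρ)) = 2.48463/(2 × 0.211864) = 5.8637
P₀ = 1/(2.5763 + 5.8637) = 0.1185
Lq = P₀·a^2·ρ / (2!(1-ρ)²) = 0.1185 × 2.4846 × 0.7881 / (2 × 0.04489) = 2.5845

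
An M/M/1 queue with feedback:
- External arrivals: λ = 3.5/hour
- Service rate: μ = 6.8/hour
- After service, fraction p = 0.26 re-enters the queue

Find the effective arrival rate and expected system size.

Effective arrival rate: λ_eff = λ/(1-p) = 3.5/(1-0.26) = 3.5/0.74 = 4.72973
ρ = λ_eff/μ = 4.72973/6.8 = 0.69555
L = ρ/(1-ρ) = 0.69555/(1-0.69555) = 2.2846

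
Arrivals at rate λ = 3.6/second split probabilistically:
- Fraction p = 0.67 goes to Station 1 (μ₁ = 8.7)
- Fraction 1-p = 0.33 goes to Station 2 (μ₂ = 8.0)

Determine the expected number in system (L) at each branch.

Effective rates: λ₁ = 3.6×0.67 = 2.412, λ₂ = 3.6×0.33 = 1.188
Station 1: ρ₁ = 2.412/8.7 = 0.27724, L₁ = ρ₁/(1-ρ₁) = 0.27724/(1-0.27724) = 0.3836
Station 2: ρ₂ = 1.188/8.0 = 0.1485, L₂ = ρ₂/(1-ρ₂) = 0.1485/(1-0.1485) = 0.1744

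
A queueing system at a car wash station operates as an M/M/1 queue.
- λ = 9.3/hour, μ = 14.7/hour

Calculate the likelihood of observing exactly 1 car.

ρ = λ/μ = 9.3/14.7 = 0.6327
P(n) = (1-ρ)ρⁿ
P(1) = (1-0.6327) × 0.6327^1
P(1) = 0.3673 × 0.6327
P(1) = 0.2324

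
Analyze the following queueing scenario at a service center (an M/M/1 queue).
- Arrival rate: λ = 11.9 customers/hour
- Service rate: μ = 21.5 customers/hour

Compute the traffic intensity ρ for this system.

Server utilization: ρ = λ/μ
ρ = 11.9/21.5 = 0.5535
The server is busy 55.35% of the time.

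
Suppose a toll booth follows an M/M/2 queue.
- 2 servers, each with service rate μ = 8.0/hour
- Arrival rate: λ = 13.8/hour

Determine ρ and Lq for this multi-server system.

Traffic intensity: ρ = λ/(cμ) = 13.8/(2×8.0) = 0.8625
Since ρ = 0.8625 < 1, system is stable.
Offered load a = λ/μ = cρ = 13.8/8.0 = 1.7250
P₀ = [ Σₙ₌₀^1 aⁿ/n! + a^2/(2!(1-ρ)) ]⁻¹
Σ = a^0/0! + a^1/1! = 1.0000 + 1.7250 = 2.7250
a^2/(2!(1-ρ)) = 2.97563/(2 × 0.137500) = 10.8205
P₀ = 1/(2.7250 + 10.8205) = 0.07383
Lq = P₀·a^2·ρ / (2!(1-ρ)²) = 0.0738255 × 2.97563 × 0.862500 / (2 × 0.0189062) = 5.0108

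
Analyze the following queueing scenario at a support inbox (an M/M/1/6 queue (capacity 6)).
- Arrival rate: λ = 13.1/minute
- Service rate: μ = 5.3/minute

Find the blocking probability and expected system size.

ρ = λ/μ = 13.1/5.3 = 2.4717
P₀ = (1-ρ)/(1-ρ^(K+1)) = (1-2.4717)/(1-2.4717^7) = -1.4717/-562.5991 = 0.002616
P_K = P₀×ρ^K = 0.002616 × 2.4717^6 = 0.002616 × 228.0208 = 0.5965
Blocking probability P_6 = 0.5965 (59.65%)
L = ρ[1 - (K+1)ρ^K + Kρ^(K+1)] / [(1-ρ)(1-ρ^(K+1))]
L = 2.4717 × (1 - 7×228.0208 + 6×563.5991) / ((1 - 2.4717) × (1 - 563.5991)) = 5.3330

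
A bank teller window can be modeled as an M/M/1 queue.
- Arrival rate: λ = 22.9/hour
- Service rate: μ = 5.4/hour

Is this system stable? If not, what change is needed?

Stability requires ρ = λ/(cμ) < 1
ρ = 22.9/(1 × 5.4) = 22.9/5.40 = 4.2407
Since 4.2407 ≥ 1, the system is UNSTABLE.
Queue grows without bound. Need μ > λ = 22.9.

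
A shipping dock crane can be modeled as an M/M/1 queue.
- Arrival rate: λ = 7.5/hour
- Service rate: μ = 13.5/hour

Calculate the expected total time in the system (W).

First, compute utilization: ρ = λ/μ = 7.5/13.5 = 0.5556
For M/M/1: W = 1/(μ-λ)
W = 1/(13.5-7.5) = 1/6.00
W = 0.1667 hours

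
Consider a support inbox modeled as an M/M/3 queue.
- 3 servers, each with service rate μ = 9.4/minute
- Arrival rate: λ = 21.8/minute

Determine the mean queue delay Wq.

Traffic intensity: ρ = λ/(cμ) = 21.8/(3×9.4) = 0.7730
Since ρ = 0.7730 < 1, system is stable.
Offered load a = λ/μ = cρ = 21.8/9.4 = 2.3191
P₀ = [ Σₙ₌₀^2 aⁿ/n! + a^3/(3!(1-ρ)) ]⁻¹
Σ = a^0/0! + a^1/1! + a^2/2! = 1.00000 + 2.31915 + 2.68923 = 6.0084
a^3/(3!(1-ρ)) = 12.4734/(6 × 0.22695) = 9.1602
P₀ = 1/(6.0084 + 9.1602) = 0.06593
Lq = P₀·a^3·ρ / (3!(1-ρ)²) = 0.065926 × 12.4734 × 0.77305 / (6 × 0.051506) = 2.0570
Wq = Lq/λ = 2.0570/21.8 = 0.09436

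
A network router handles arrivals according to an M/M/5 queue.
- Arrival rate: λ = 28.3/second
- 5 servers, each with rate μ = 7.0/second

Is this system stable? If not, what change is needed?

Stability requires ρ = λ/(cμ) < 1
ρ = 28.3/(5 × 7.0) = 28.3/35.00 = 0.8086
Since 0.8086 < 1, the system is STABLE.
The servers are busy 80.86% of the time.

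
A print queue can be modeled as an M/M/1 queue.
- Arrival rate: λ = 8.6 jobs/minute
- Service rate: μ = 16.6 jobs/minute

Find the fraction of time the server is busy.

Server utilization: ρ = λ/μ
ρ = 8.6/16.6 = 0.5181
The server is busy 51.81% of the time.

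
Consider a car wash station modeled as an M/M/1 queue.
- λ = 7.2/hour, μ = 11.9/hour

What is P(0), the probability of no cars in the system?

ρ = λ/μ = 7.2/11.9 = 0.6050
P(0) = 1 - ρ = 1 - 0.6050 = 0.3950
The server is idle 39.50% of the time.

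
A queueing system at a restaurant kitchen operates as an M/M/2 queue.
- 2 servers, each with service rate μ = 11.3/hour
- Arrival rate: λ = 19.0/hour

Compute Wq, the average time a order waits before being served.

Traffic intensity: ρ = λ/(cμ) = 19.0/(2×11.3) = 0.8407
Since ρ = 0.8407 < 1, system is stable.
Offered load a = λ/μ = cρ = 19.0/11.3 = 1.6814
P₀ = [ Σₙ₌₀^1 aⁿ/n! + a^2/(2!(1-ρ)) ]⁻¹
Σ = a^0/0! + a^1/1! = 1.0000 + 1.6814 = 2.6814
a^2/(2!(1-ρ)) = 2.82716/(2 × 0.159292) = 8.8741
P₀ = 1/(2.6814 + 8.8741) = 0.08654
Lq = P₀·a^2·ρ / (2!(1-ρ)²) = 0.086538 × 2.8272 × 0.84071 / (2 × 0.025374) = 4.0531
Wq = Lq/λ = 4.0531/19.0 = 0.2133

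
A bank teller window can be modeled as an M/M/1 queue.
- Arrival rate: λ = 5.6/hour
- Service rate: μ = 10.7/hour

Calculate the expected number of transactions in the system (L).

ρ = λ/μ = 5.6/10.7 = 0.5234
For M/M/1: L = λ/(μ-λ)
L = 5.6/(10.7-5.6) = 5.6/5.10
L = 1.0980 transactions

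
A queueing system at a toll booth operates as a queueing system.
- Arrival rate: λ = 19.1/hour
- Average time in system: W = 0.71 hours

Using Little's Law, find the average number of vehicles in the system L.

Little's Law: L = λW
L = 19.1 × 0.71 = 13.5610 vehicles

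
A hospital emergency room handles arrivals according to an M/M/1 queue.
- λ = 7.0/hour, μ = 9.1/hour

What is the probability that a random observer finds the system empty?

ρ = λ/μ = 7.0/9.1 = 0.7692
P(0) = 1 - ρ = 1 - 0.7692 = 0.2308
The server is idle 23.08% of the time.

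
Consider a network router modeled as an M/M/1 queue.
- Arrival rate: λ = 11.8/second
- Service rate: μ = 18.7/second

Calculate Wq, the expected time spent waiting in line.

First, compute utilization: ρ = λ/μ = 11.8/18.7 = 0.6310
For M/M/1: Wq = λ/(μ(μ-λ))
Wq = 11.8/(18.7 × (18.7-11.8))
Wq = 11.8/(18.7 × 6.90)
Wq = 0.09145 seconds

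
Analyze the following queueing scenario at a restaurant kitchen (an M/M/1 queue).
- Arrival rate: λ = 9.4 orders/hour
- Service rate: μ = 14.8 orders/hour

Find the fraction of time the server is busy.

Server utilization: ρ = λ/μ
ρ = 9.4/14.8 = 0.6351
The server is busy 63.51% of the time.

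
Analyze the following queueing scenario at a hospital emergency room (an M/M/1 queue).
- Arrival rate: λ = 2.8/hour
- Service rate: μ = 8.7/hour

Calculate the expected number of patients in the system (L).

ρ = λ/μ = 2.8/8.7 = 0.3218
For M/M/1: L = λ/(μ-λ)
L = 2.8/(8.7-2.8) = 2.8/5.90
L = 0.4746 patients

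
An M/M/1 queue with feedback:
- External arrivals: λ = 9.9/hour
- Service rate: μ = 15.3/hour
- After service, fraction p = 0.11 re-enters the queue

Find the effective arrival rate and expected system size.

Effective arrival rate: λ_eff = λ/(1-p) = 9.9/(1-0.11) = 9.9/0.89 = 11.1236
ρ = λ_eff/μ = 11.1236/15.3 = 0.72703
L = ρ/(1-ρ) = 0.72703/(1-0.72703) = 2.6634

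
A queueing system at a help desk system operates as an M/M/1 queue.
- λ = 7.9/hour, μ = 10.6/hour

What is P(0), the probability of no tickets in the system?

ρ = λ/μ = 7.9/10.6 = 0.7453
P(0) = 1 - ρ = 1 - 0.7453 = 0.2547
The server is idle 25.47% of the time.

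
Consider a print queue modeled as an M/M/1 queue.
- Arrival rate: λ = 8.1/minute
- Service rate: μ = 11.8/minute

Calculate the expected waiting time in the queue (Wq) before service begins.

First, compute utilization: ρ = λ/μ = 8.1/11.8 = 0.6864
For M/M/1: Wq = λ/(μ(μ-λ))
Wq = 8.1/(11.8 × (11.8-8.1))
Wq = 8.1/(11.8 × 3.70)
Wq = 0.1855 minutes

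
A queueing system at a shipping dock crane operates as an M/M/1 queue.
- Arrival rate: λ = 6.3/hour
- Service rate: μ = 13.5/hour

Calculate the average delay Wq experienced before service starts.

First, compute utilization: ρ = λ/μ = 6.3/13.5 = 0.4667
For M/M/1: Wq = λ/(μ(μ-λ))
Wq = 6.3/(13.5 × (13.5-6.3))
Wq = 6.3/(13.5 × 7.20)
Wq = 0.06481 hours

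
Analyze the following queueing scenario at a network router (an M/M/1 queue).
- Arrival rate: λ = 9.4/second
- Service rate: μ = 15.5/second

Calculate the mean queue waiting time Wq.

First, compute utilization: ρ = λ/μ = 9.4/15.5 = 0.6065
For M/M/1: Wq = λ/(μ(μ-λ))
Wq = 9.4/(15.5 × (15.5-9.4))
Wq = 9.4/(15.5 × 6.10)
Wq = 0.09942 seconds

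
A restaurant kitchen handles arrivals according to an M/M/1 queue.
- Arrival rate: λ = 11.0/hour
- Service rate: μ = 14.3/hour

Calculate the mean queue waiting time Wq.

First, compute utilization: ρ = λ/μ = 11.0/14.3 = 0.7692
For M/M/1: Wq = λ/(μ(μ-λ))
Wq = 11.0/(14.3 × (14.3-11.0))
Wq = 11.0/(14.3 × 3.30)
Wq = 0.2331 hours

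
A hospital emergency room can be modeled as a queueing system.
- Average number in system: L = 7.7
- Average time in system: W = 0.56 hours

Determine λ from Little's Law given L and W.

Little's Law: L = λW, so λ = L/W
λ = 7.7/0.56 = 13.7500 patients/hour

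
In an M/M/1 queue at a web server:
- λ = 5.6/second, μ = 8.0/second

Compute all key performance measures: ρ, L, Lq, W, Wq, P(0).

Step 1: ρ = λ/μ = 5.6/8.0 = 0.7000
Step 2: L = λ/(μ-λ) = 5.6/2.40 = 2.3333
Step 3: Lq = λ²/(μ(μ-λ)) = 31.36/(8.0×2.40) = 1.6333
Step 4: W = 1/(μ-λ) = 1/2.40 = 0.416667
Step 5: Wq = λ/(μ(μ-λ)) = 5.6/(8.0×2.40) = 0.2917
Step 6: P(0) = 1-ρ = 0.3000
Verify: L = λW = 5.6×0.416667 = 2.3333 ✔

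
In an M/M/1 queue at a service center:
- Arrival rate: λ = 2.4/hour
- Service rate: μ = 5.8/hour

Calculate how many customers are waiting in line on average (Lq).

ρ = λ/μ = 2.4/5.8 = 0.4138
For M/M/1: Lq = λ²/(μ(μ-λ))
Lq = 5.76/(5.8 × 3.40)
Lq = 0.2921 customers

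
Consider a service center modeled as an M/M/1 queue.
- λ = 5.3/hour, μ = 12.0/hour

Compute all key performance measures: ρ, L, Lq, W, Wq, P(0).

Step 1: ρ = λ/μ = 5.3/12.0 = 0.4417
Step 2: L = λ/(μ-λ) = 5.3/6.70 = 0.7910
Step 3: Lq = λ²/(μ(μ-λ)) = 28.09/(12.0×6.70) = 0.3494
Step 4: W = 1/(μ-λ) = 1/6.70 = 0.14925
Step 5: Wq = λ/(μ(μ-λ)) = 5.3/(12.0×6.70) = 0.06592
Step 6: P(0) = 1-ρ = 0.5583
Verify: L = λW = 5.3×0.14925 = 0.7910 ✔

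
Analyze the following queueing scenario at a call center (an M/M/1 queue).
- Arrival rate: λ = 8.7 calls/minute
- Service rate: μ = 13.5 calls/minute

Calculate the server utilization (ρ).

Server utilization: ρ = λ/μ
ρ = 8.7/13.5 = 0.6444
The server is busy 64.44% of the time.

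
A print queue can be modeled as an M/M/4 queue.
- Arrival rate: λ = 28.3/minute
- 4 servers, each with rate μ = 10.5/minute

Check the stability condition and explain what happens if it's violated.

Stability requires ρ = λ/(cμ) < 1
ρ = 28.3/(4 × 10.5) = 28.3/42.00 = 0.6738
Since 0.6738 < 1, the system is STABLE.
The servers are busy 67.38% of the time.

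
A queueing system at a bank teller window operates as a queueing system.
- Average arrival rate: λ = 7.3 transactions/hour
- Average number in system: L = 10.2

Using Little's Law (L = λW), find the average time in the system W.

Little's Law: L = λW, so W = L/λ
W = 10.2/7.3 = 1.3973 hours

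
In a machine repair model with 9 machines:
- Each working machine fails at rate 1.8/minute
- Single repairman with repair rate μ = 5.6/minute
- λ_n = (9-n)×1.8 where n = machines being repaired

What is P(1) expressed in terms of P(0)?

P(1)/P(0) = ∏_{i=0}^{1-1} λ_i/μ_{i+1}
= (9-0)×1.8/5.6
= 2.8929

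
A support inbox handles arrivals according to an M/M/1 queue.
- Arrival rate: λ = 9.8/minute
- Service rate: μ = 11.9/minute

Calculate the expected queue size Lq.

ρ = λ/μ = 9.8/11.9 = 0.8235
For M/M/1: Lq = λ²/(μ(μ-λ))
Lq = 96.04/(11.9 × 2.10)
Lq = 3.8431 emails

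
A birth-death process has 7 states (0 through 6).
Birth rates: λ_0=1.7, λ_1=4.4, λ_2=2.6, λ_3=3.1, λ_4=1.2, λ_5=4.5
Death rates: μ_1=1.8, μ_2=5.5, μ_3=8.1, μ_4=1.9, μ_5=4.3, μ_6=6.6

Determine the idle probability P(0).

Ratios P(n)/P(0) = (λ₀···λₙ₋₁)/(μ₁···μₙ):
P(1)/P(0) = (1.7)/(1.8) = 0.9444
P(2)/P(0) = (1.7×4.4)/(1.8×5.5) = 0.7556
P(3)/P(0) = (1.7×4.4×2.6)/(1.8×5.5×8.1) = 0.2425
P(4)/P(0) = (1.7×4.4×2.6×3.1)/(1.8×5.5×8.1×1.9) = 0.3957
P(5)/P(0) = (1.7×4.4×2.6×3.1×1.2)/(1.8×5.5×8.1×1.9×4.3) = 0.1104
P(6)/P(0) = (1.7×4.4×2.6×3.1×1.2×4.5)/(1.8×5.5×8.1×1.9×4.3×6.6) = 0.07529

Normalization: ∑ P(n) = 1
P(0) × (1.0000 + 0.9444 + 0.7556 + 0.2425 + 0.3957 + 0.1104 + 0.07529) = 1
P(0) × 3.5239 = 1
P(0) = 1/3.5239 = 0.2838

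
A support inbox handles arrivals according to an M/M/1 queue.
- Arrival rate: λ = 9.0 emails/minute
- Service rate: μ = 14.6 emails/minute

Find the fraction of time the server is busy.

Server utilization: ρ = λ/μ
ρ = 9.0/14.6 = 0.6164
The server is busy 61.64% of the time.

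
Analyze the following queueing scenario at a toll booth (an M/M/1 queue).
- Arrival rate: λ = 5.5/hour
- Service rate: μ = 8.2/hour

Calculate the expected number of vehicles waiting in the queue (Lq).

ρ = λ/μ = 5.5/8.2 = 0.6707
For M/M/1: Lq = λ²/(μ(μ-λ))
Lq = 30.25/(8.2 × 2.70)
Lq = 1.3663 vehicles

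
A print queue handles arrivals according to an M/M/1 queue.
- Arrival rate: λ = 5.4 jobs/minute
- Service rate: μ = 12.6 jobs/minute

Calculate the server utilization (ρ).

Server utilization: ρ = λ/μ
ρ = 5.4/12.6 = 0.4286
The server is busy 42.86% of the time.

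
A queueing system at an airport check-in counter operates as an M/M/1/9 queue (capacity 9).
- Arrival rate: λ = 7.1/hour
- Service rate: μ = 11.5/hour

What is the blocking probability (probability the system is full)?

ρ = λ/μ = 7.1/11.5 = 0.61739
P₀ = (1-ρ)/(1-ρ^(K+1)) = (1-0.61739)/(1-0.61739^10) = 0.3826/0.9920 = 0.3857
P_K = P₀×ρ^K = 0.38571 × 0.61739^9 = 0.38571 × 0.013033 = 0.005027
Blocking probability = 0.50%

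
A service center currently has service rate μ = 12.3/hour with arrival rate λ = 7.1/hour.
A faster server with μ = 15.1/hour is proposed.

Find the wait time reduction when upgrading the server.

System 1: ρ₁ = 7.1/12.3 = 0.5772, W₁ = 1/(12.3-7.1) = 0.1923
System 2: ρ₂ = 7.1/15.1 = 0.4702, W₂ = 1/(15.1-7.1) = 0.1250
Improvement: (W₁-W₂)/W₁ = (0.1923-0.1250)/0.1923 = 35.00%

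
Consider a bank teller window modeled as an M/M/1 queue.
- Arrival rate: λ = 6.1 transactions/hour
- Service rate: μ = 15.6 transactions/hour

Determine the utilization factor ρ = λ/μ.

Server utilization: ρ = λ/μ
ρ = 6.1/15.6 = 0.3910
The server is busy 39.10% of the time.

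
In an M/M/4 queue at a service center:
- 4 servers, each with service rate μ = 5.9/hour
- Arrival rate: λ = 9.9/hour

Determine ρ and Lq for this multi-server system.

Traffic intensity: ρ = λ/(cμ) = 9.9/(4×5.9) = 0.4195
Since ρ = 0.4195 < 1, system is stable.
Offered load a = λ/μ = cρ = 9.9/5.9 = 1.6780
P₀ = [ Σₙ₌₀^3 aⁿ/n! + a^4/(4!(1-ρ)) ]⁻¹
Σ = a^0/0! + a^1/1! + a^2/2! + a^3/3! = 1.0000 + 1.6780 + 1.4078 + 0.7874 = 4.8732
a^4/(4!(1-ρ)) = 7.9274/(24 × 0.5805) = 0.5690
P₀ = 1/(4.87316 + 0.569001) = 0.1838
Lq = P₀·a^4·ρ / (4!(1-ρ)²) = 0.18375 × 7.9274 × 0.41949 / (24 × 0.33699) = 0.07555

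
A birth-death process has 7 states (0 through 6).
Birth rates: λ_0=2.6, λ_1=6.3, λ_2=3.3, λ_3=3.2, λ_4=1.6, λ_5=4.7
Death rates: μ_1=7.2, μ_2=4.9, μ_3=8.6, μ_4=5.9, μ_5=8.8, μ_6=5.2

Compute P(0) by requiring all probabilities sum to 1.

Ratios P(n)/P(0) = (λ₀···λₙ₋₁)/(μ₁···μₙ):
P(1)/P(0) = (2.6)/(7.2) = 0.36111
P(2)/P(0) = (2.6×6.3)/(7.2×4.9) = 0.46429
P(3)/P(0) = (2.6×6.3×3.3)/(7.2×4.9×8.6) = 0.17816
P(4)/P(0) = (2.6×6.3×3.3×3.2)/(7.2×4.9×8.6×5.9) = 0.096627
P(5)/P(0) = (2.6×6.3×3.3×3.2×1.6)/(7.2×4.9×8.6×5.9×8.8) = 0.017569
P(6)/P(0) = (2.6×6.3×3.3×3.2×1.6×4.7)/(7.2×4.9×8.6×5.9×8.8×5.2) = 0.015879

Normalization: ∑ P(n) = 1
P(0) × (1.0000 + 0.36111 + 0.46429 + 0.17816 + 0.096627 + 0.017569 + 0.015879) = 1
P(0) × 2.1336 = 1
P(0) = 1/2.1336 = 0.4687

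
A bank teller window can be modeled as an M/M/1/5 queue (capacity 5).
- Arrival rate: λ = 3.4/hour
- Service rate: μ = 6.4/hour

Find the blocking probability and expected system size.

ρ = λ/μ = 3.4/6.4 = 0.53125
P₀ = (1-ρ)/(1-ρ^(K+1)) = (1-0.53125)/(1-0.53125^6) = 0.46875/0.97752 = 0.4795
P_K = P₀×ρ^K = 0.4795 × 0.53125^5 = 0.4795 × 0.04232 = 0.02029
Blocking probability P_5 = 0.02029 (2.03%)
L = ρ[1 - (K+1)ρ^K + Kρ^(K+1)] / [(1-ρ)(1-ρ^(K+1))]
L = 0.53125 × (1 - 6×0.042315 + 5×0.022480) / ((1 - 0.53125) × (1 - 0.022480)) = 0.9954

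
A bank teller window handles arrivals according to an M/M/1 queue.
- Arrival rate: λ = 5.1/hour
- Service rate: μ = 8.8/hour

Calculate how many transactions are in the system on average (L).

ρ = λ/μ = 5.1/8.8 = 0.5795
For M/M/1: L = λ/(μ-λ)
L = 5.1/(8.8-5.1) = 5.1/3.70
L = 1.3784 transactions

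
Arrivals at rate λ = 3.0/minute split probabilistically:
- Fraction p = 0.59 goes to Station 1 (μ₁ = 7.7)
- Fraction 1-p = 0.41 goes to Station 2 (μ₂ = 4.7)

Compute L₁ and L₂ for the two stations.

Effective rates: λ₁ = 3.0×0.59 = 1.77, λ₂ = 3.0×0.41 = 1.23
Station 1: ρ₁ = 1.77/7.7 = 0.2299, L₁ = ρ₁/(1-ρ₁) = 0.2299/(1-0.2299) = 0.2985
Station 2: ρ₂ = 1.23/4.7 = 0.2617, L₂ = ρ₂/(1-ρ₂) = 0.2617/(1-0.2617) = 0.3545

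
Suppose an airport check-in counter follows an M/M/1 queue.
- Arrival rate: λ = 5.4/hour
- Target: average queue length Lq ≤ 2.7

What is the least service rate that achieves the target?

For M/M/1: Lq = λ²/(μ(μ-λ))
Need Lq ≤ 2.7, i.e. μ(μ-λ) ≥ λ²/2.7
μ² - 5.4μ - 29.16/2.7 ≥ 0  →  μ² - 5.4μ - 10.8000 ≥ 0
Quadratic formula (positive root): μ = [λ + √(λ² + 4×10.8000)]/2
Discriminant: 29.16 + 4×10.8000 = 72.3600, √72.3600 = 8.50647
μ ≥ (5.4 + 8.50647)/2 = 6.9532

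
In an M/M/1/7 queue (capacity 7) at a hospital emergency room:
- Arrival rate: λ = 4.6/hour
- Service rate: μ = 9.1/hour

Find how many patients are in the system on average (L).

ρ = λ/μ = 4.6/9.1 = 0.50549
P₀ = (1-ρ)/(1-ρ^(K+1)) = (1-0.50549)/(1-0.50549^8) = 0.4945/0.9957 = 0.4966
P_K = P₀×ρ^K = 0.4966 × 0.50549^7 = 0.4966 × 0.008433 = 0.004188
L = ρ[1 - (K+1)ρ^K + Kρ^(K+1)] / [(1-ρ)(1-ρ^(K+1))]
L = 0.50549 × (1 - 8×0.008433 + 7×0.004263) / ((1 - 0.50549) × (1 - 0.004263)) = 0.9880 patients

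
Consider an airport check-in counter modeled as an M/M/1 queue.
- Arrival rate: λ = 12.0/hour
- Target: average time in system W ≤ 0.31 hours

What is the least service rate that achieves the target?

For M/M/1: W = 1/(μ-λ)
Need W ≤ 0.31, so 1/(μ-λ) ≤ 0.31
μ - λ ≥ 1/0.31 = 3.2258
μ ≥ 12.0 + 3.2258 = 15.2258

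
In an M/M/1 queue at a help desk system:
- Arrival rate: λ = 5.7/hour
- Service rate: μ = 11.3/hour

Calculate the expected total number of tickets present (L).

ρ = λ/μ = 5.7/11.3 = 0.5044
For M/M/1: L = λ/(μ-λ)
L = 5.7/(11.3-5.7) = 5.7/5.60
L = 1.0179 tickets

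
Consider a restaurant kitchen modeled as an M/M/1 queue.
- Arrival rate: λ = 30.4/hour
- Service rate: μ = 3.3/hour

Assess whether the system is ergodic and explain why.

Stability requires ρ = λ/(cμ) < 1
ρ = 30.4/(1 × 3.3) = 30.4/3.30 = 9.2121
Since 9.2121 ≥ 1, the system is UNSTABLE.
Queue grows without bound. Need μ > λ = 30.4.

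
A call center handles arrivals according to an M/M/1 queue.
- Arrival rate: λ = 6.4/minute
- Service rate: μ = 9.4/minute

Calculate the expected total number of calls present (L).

ρ = λ/μ = 6.4/9.4 = 0.6809
For M/M/1: L = λ/(μ-λ)
L = 6.4/(9.4-6.4) = 6.4/3.00
L = 2.1333 calls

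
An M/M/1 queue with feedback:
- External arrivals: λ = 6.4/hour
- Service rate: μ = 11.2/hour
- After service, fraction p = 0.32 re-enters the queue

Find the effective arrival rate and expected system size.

Effective arrival rate: λ_eff = λ/(1-p) = 6.4/(1-0.32) = 6.4/0.68 = 9.41176
ρ = λ_eff/μ = 9.41176/11.2 = 0.840336
L = ρ/(1-ρ) = 0.840336/(1-0.840336) = 5.2632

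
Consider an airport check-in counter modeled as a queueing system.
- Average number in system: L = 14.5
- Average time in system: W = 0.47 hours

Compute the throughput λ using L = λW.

Little's Law: L = λW, so λ = L/W
λ = 14.5/0.47 = 30.8511 passengers/hour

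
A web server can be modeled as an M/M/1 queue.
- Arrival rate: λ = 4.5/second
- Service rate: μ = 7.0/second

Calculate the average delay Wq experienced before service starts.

First, compute utilization: ρ = λ/μ = 4.5/7.0 = 0.6429
For M/M/1: Wq = λ/(μ(μ-λ))
Wq = 4.5/(7.0 × (7.0-4.5))
Wq = 4.5/(7.0 × 2.50)
Wq = 0.2571 seconds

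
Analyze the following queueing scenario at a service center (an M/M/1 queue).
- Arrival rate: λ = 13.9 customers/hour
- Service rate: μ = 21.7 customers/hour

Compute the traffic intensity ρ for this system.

Server utilization: ρ = λ/μ
ρ = 13.9/21.7 = 0.6406
The server is busy 64.06% of the time.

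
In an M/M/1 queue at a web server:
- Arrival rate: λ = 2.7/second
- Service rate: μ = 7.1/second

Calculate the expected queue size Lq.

ρ = λ/μ = 2.7/7.1 = 0.3803
For M/M/1: Lq = λ²/(μ(μ-λ))
Lq = 7.29/(7.1 × 4.40)
Lq = 0.2334 requests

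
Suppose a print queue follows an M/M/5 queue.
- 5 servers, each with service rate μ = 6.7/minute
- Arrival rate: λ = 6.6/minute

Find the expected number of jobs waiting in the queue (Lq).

Traffic intensity: ρ = λ/(cμ) = 6.6/(5×6.7) = 0.1970
Since ρ = 0.1970 < 1, system is stable.
Offered load a = λ/μ = cρ = 6.6/6.7 = 0.9851
P₀ = [ Σₙ₌₀^4 aⁿ/n! + a^5/(5!(1-ρ)) ]⁻¹
Σ = a^0/0! + a^1/1! + a^2/2! + a^3/3! + a^4/4! = 1.0000 + 0.9851 + 0.4852 + 0.1593 + 0.03923 = 2.6688
a^5/(5!(1-ρ)) = 0.9276/(120 × 0.8030) = 0.009626
P₀ = 1/(2.6688 + 0.009626) = 0.3734
Lq = P₀·a^5·ρ / (5!(1-ρ)²) = 0.37335 × 0.92757 × 0.19701 / (120 × 0.64479) = 0.0008818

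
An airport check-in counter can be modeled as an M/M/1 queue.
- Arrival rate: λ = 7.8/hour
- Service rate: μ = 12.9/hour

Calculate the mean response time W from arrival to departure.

First, compute utilization: ρ = λ/μ = 7.8/12.9 = 0.6047
For M/M/1: W = 1/(μ-λ)
W = 1/(12.9-7.8) = 1/5.10
W = 0.1961 hours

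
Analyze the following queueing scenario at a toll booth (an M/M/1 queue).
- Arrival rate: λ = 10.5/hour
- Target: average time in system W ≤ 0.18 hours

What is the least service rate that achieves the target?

For M/M/1: W = 1/(μ-λ)
Need W ≤ 0.18, so 1/(μ-λ) ≤ 0.18
μ - λ ≥ 1/0.18 = 5.5556
μ ≥ 10.5 + 5.5556 = 16.0556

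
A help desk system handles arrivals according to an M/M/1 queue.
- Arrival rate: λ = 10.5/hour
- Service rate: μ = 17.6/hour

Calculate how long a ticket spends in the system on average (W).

First, compute utilization: ρ = λ/μ = 10.5/17.6 = 0.5966
For M/M/1: W = 1/(μ-λ)
W = 1/(17.6-10.5) = 1/7.10
W = 0.1408 hours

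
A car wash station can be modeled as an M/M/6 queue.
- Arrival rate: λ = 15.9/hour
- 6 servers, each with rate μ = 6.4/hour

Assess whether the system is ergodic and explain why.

Stability requires ρ = λ/(cμ) < 1
ρ = 15.9/(6 × 6.4) = 15.9/38.40 = 0.4141
Since 0.4141 < 1, the system is STABLE.
The servers are busy 41.41% of the time.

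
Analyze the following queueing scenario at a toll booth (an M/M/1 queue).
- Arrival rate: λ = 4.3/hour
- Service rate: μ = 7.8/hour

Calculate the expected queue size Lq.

ρ = λ/μ = 4.3/7.8 = 0.5513
For M/M/1: Lq = λ²/(μ(μ-λ))
Lq = 18.49/(7.8 × 3.50)
Lq = 0.6773 vehicles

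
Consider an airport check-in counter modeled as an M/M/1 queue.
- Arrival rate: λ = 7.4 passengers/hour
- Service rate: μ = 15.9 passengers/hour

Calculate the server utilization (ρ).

Server utilization: ρ = λ/μ
ρ = 7.4/15.9 = 0.4654
The server is busy 46.54% of the time.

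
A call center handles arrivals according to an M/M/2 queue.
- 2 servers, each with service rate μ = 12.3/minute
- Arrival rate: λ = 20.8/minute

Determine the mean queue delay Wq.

Traffic intensity: ρ = λ/(cμ) = 20.8/(2×12.3) = 0.8455
Since ρ = 0.8455 < 1, system is stable.
Offered load a = λ/μ = cρ = 20.8/12.3 = 1.6911
P₀ = [ Σₙ₌₀^1 aⁿ/n! + a^2/(2!(1-ρ)) ]⁻¹
Σ = a^0/0! + a^1/1! = 1.0000 + 1.6911 = 2.6911
a^2/(2!(1-ρ)) = 2.85967/(2 × 0.154472) = 9.2563
P₀ = 1/(2.6911 + 9.2563) = 0.08370
Lq = P₀·a^2·ρ / (2!(1-ρ)²) = 0.0837004 × 2.85967 × 0.845528 / (2 × 0.0238615) = 4.2408
Wq = Lq/λ = 4.2408/20.8 = 0.2039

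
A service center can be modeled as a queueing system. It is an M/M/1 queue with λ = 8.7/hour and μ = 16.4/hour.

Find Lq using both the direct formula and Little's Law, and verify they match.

Method 1 (direct): Lq = λ²/(μ(μ-λ)) = 75.69/(16.4 × 7.70) = 0.5994

Method 2 (Little's Law):
W = 1/(μ-λ) = 1/7.70 = 0.12987013
Wq = W - 1/μ = 0.12987013 - 0.060975610 = 0.068895
Lq = λWq = 8.7 × 0.068895 = 0.5994 ✔ (matches Method 1)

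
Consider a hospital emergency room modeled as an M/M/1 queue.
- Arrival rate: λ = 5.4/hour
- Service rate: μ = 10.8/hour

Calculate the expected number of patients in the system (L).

ρ = λ/μ = 5.4/10.8 = 0.5000
For M/M/1: L = λ/(μ-λ)
L = 5.4/(10.8-5.4) = 5.4/5.40
L = 1.0000 patients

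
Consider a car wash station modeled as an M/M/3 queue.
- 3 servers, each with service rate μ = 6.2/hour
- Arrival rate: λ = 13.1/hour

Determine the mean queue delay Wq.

Traffic intensity: ρ = λ/(cμ) = 13.1/(3×6.2) = 0.7043
Since ρ = 0.7043 < 1, system is stable.
Offered load a = λ/μ = cρ = 13.1/6.2 = 2.1129
P₀ = [ Σₙ₌₀^2 aⁿ/n! + a^3/(3!(1-ρ)) ]⁻¹
Σ = a^0/0! + a^1/1! + a^2/2! = 1.0000 + 2.1129 + 2.2322 = 5.3451
a^3/(3!(1-ρ)) = 9.4328/(6 × 0.2957) = 5.3166
P₀ = 1/(5.3451 + 5.3166) = 0.09379
Lq = P₀·a^3·ρ / (3!(1-ρ)²) = 0.09379 × 9.4328 × 0.7043 / (6 × 0.08744) = 1.1877
Wq = Lq/λ = 1.18773/13.1 = 0.09067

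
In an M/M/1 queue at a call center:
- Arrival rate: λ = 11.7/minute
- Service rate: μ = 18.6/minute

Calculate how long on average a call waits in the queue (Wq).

First, compute utilization: ρ = λ/μ = 11.7/18.6 = 0.6290
For M/M/1: Wq = λ/(μ(μ-λ))
Wq = 11.7/(18.6 × (18.6-11.7))
Wq = 11.7/(18.6 × 6.90)
Wq = 0.09116 minutes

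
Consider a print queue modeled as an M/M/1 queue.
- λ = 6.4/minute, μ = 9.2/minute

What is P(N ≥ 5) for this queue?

ρ = λ/μ = 6.4/9.2 = 0.69565
P(N ≥ n) = ρⁿ
P(N ≥ 5) = 0.69565^5
P(N ≥ 5) = 0.1629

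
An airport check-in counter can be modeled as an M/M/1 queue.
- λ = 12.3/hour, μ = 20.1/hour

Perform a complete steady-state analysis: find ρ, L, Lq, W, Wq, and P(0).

Step 1: ρ = λ/μ = 12.3/20.1 = 0.6119
Step 2: L = λ/(μ-λ) = 12.3/7.80 = 1.5769
Step 3: Lq = λ²/(μ(μ-λ)) = 151.29/(20.1×7.80) = 0.9650
Step 4: W = 1/(μ-λ) = 1/7.80 = 0.1282
Step 5: Wq = λ/(μ(μ-λ)) = 12.3/(20.1×7.80) = 0.07845
Step 6: P(0) = 1-ρ = 0.3881
Verify: L = λW = 12.3×0.1282 = 1.5769 ✔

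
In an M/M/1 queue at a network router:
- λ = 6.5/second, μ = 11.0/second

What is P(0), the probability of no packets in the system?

ρ = λ/μ = 6.5/11.0 = 0.5909
P(0) = 1 - ρ = 1 - 0.5909 = 0.4091
The server is idle 40.91% of the time.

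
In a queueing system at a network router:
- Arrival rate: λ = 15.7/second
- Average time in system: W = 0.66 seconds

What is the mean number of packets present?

Little's Law: L = λW
L = 15.7 × 0.66 = 10.3620 packets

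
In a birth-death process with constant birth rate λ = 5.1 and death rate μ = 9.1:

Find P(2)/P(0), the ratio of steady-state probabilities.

For constant rates: P(n)/P(0) = (λ/μ)^n
P(2)/P(0) = (5.1/9.1)^2 = 0.56044^2 = 0.3141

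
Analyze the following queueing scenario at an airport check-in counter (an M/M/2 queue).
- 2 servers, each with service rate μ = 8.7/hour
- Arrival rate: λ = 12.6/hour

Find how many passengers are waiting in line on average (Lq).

Traffic intensity: ρ = λ/(cμ) = 12.6/(2×8.7) = 0.7241
Since ρ = 0.7241 < 1, system is stable.
Offered load a = λ/μ = cρ = 12.6/8.7 = 1.4483
P₀ = [ Σₙ₌₀^1 aⁿ/n! + a^2/(2!(1-ρ)) ]⁻¹
Σ = a^0/0! + a^1/1! = 1.0000 + 1.4483 = 2.4483
a^2/(2!(1-ρ)) = 2.0975/(2 × 0.27586) = 3.8017
P₀ = 1/(2.4483 + 3.8017) = 0.1600
Lq = P₀·a^2·ρ / (2!(1-ρ)²) = 0.16000 × 2.0975 × 0.72414 / (2 × 0.076100) = 1.5967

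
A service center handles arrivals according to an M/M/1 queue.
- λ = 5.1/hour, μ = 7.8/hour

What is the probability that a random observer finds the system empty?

ρ = λ/μ = 5.1/7.8 = 0.6538
P(0) = 1 - ρ = 1 - 0.6538 = 0.3462
The server is idle 34.62% of the time.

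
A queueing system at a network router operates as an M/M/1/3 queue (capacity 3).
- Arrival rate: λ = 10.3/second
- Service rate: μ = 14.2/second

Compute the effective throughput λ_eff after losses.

ρ = λ/μ = 10.3/14.2 = 0.72535
P₀ = (1-ρ)/(1-ρ^(K+1)) = (1-0.72535)/(1-0.72535^4) = 0.27465/0.72318 = 0.3798
P_K = P₀×ρ^K = 0.3798 × 0.72535^3 = 0.3798 × 0.3816 = 0.1449
λ_eff = λ(1-P_K) = 10.3 × (1 - 0.144936) = 10.3 × 0.855064 = 8.8072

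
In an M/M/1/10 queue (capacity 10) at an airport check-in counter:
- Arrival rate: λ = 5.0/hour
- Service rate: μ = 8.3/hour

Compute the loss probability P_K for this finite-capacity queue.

ρ = λ/μ = 5.0/8.3 = 0.60241
P₀ = (1-ρ)/(1-ρ^(K+1)) = (1-0.60241)/(1-0.60241^11) = 0.3976/0.9962 = 0.3991
P_K = P₀×ρ^K = 0.3991 × 0.60241^10 = 0.3991 × 0.006294 = 0.002512
Blocking probability = 0.25%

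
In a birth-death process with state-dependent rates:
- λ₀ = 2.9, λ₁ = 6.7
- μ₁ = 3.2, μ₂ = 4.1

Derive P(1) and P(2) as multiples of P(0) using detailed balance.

Balance equations:
State 0: λ₀P₀ = μ₁P₁ → P₁ = (λ₀/μ₁)P₀ = (2.9/3.2)P₀ = 0.9062P₀
State 1: P₂ = (λ₀λ₁)/(μ₁μ₂)P₀ = (2.9×6.7)/(3.2×4.1)P₀ = 1.4809P₀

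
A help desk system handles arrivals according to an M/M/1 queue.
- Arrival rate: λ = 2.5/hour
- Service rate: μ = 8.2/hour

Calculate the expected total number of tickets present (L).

ρ = λ/μ = 2.5/8.2 = 0.3049
For M/M/1: L = λ/(μ-λ)
L = 2.5/(8.2-2.5) = 2.5/5.70
L = 0.4386 tickets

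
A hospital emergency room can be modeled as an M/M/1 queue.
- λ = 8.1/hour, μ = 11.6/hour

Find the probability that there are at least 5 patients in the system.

ρ = λ/μ = 8.1/11.6 = 0.6983
P(N ≥ n) = ρⁿ
P(N ≥ 5) = 0.6983^5
P(N ≥ 5) = 0.1660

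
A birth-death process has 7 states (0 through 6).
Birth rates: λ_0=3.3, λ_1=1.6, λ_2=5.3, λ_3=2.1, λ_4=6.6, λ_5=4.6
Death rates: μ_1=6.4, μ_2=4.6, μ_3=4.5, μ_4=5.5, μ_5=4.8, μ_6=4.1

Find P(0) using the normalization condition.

Ratios P(n)/P(0) = (λ₀···λₙ₋₁)/(μ₁···μₙ):
P(1)/P(0) = (3.3)/(6.4) = 0.51562
P(2)/P(0) = (3.3×1.6)/(6.4×4.6) = 0.17935
P(3)/P(0) = (3.3×1.6×5.3)/(6.4×4.6×4.5) = 0.21123
P(4)/P(0) = (3.3×1.6×5.3×2.1)/(6.4×4.6×4.5×5.5) = 0.080652
P(5)/P(0) = (3.3×1.6×5.3×2.1×6.6)/(6.4×4.6×4.5×5.5×4.8) = 0.11090
P(6)/P(0) = (3.3×1.6×5.3×2.1×6.6×4.6)/(6.4×4.6×4.5×5.5×4.8×4.1) = 0.12442

Normalization: ∑ P(n) = 1
P(0) × (1.0000 + 0.51562 + 0.17935 + 0.21123 + 0.080652 + 0.11090 + 0.12442) = 1
P(0) × 2.2222 = 1
P(0) = 1/2.2222 = 0.4500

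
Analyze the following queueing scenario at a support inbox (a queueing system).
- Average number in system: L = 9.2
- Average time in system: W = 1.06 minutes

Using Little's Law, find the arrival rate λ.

Little's Law: L = λW, so λ = L/W
λ = 9.2/1.06 = 8.6792 emails/minute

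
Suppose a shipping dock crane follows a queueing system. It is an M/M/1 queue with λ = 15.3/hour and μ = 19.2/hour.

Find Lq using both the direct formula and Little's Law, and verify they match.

Method 1 (direct): Lq = λ²/(μ(μ-λ)) = 234.09/(19.2 × 3.90) = 3.1262

Method 2 (Little's Law):
W = 1/(μ-λ) = 1/3.90 = 0.25641
Wq = W - 1/μ = 0.25641 - 0.052083 = 0.20433
Lq = λWq = 15.3 × 0.20433 = 3.1262 ✔ (matches Method 1)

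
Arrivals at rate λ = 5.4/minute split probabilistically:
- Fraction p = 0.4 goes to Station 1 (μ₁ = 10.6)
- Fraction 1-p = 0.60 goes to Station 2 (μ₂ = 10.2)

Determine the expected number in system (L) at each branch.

Effective rates: λ₁ = 5.4×0.4 = 2.16, λ₂ = 5.4×0.60 = 3.24
Station 1: ρ₁ = 2.16/10.6 = 0.20377, L₁ = ρ₁/(1-ρ₁) = 0.20377/(1-0.20377) = 0.2559
Station 2: ρ₂ = 3.24/10.2 = 0.31765, L₂ = ρ₂/(1-ρ₂) = 0.31765/(1-0.31765) = 0.4655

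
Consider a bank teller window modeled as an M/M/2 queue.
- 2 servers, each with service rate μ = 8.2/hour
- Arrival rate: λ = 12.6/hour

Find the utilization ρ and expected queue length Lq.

Traffic intensity: ρ = λ/(cμ) = 12.6/(2×8.2) = 0.7683
Since ρ = 0.7683 < 1, system is stable.
Offered load a = λ/μ = cρ = 12.6/8.2 = 1.5366
P₀ = [ Σₙ₌₀^1 aⁿ/n! + a^2/(2!(1-ρ)) ]⁻¹
Σ = a^0/0! + a^1/1! = 1.0000 + 1.5366 = 2.5366
a^2/(2!(1-ρ)) = 2.36109/(2 × 0.231707) = 5.0950
P₀ = 1/(2.5366 + 5.0950) = 0.1310
Lq = P₀·a^2·ρ / (2!(1-ρ)²) = 0.131034 × 2.36109 × 0.768293 / (2 × 0.0536883) = 2.2137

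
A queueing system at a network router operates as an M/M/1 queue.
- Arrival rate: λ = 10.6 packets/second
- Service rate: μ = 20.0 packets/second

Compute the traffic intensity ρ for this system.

Server utilization: ρ = λ/μ
ρ = 10.6/20.0 = 0.5300
The server is busy 53.00% of the time.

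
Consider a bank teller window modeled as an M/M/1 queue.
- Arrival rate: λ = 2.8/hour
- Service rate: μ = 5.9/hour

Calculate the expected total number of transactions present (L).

ρ = λ/μ = 2.8/5.9 = 0.4746
For M/M/1: L = λ/(μ-λ)
L = 2.8/(5.9-2.8) = 2.8/3.10
L = 0.9032 transactions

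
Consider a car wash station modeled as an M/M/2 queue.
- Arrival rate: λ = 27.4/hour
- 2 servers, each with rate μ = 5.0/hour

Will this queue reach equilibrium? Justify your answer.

Stability requires ρ = λ/(cμ) < 1
ρ = 27.4/(2 × 5.0) = 27.4/10.00 = 2.7400
Since 2.7400 ≥ 1, the system is UNSTABLE.
Need c > λ/μ = 27.4/5.0 = 5.48.
Minimum servers needed: c = 6.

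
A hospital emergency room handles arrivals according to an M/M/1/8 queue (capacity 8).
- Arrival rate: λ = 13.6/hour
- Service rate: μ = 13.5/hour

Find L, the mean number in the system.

ρ = λ/μ = 13.6/13.5 = 1.00741
P₀ = (1-ρ)/(1-ρ^(K+1)) = (1-1.00741)/(1-1.00741^9) = -0.007410/-0.06870 = 0.1079
P_K = P₀×ρ^K = 0.10786 × 1.00741^8 = 0.10786 × 1.0608 = 0.1144
L = ρ[1 - (K+1)ρ^K + Kρ^(K+1)] / [(1-ρ)(1-ρ^(K+1))]
L = 1.00741 × (1 - 9×1.060840424 + 8×1.068701251) / ((1 - 1.00741) × (1 - 1.068701251)) = 4.0492 patients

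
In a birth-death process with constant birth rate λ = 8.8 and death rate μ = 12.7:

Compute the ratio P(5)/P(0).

For constant rates: P(n)/P(0) = (λ/μ)^n
P(5)/P(0) = (8.8/12.7)^5 = 0.6929^5 = 0.1597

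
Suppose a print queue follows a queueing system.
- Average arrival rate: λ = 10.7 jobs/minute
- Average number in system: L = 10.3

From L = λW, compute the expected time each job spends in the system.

Little's Law: L = λW, so W = L/λ
W = 10.3/10.7 = 0.9626 minutes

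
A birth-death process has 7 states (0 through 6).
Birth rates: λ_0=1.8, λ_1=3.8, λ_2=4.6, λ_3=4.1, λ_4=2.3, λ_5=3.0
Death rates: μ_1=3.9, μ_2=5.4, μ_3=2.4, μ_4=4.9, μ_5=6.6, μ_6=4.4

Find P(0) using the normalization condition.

Ratios P(n)/P(0) = (λ₀···λₙ₋₁)/(μ₁···μₙ):
P(1)/P(0) = (1.8)/(3.9) = 0.4615
P(2)/P(0) = (1.8×3.8)/(3.9×5.4) = 0.3248
P(3)/P(0) = (1.8×3.8×4.6)/(3.9×5.4×2.4) = 0.6225
P(4)/P(0) = (1.8×3.8×4.6×4.1)/(3.9×5.4×2.4×4.9) = 0.5209
P(5)/P(0) = (1.8×3.8×4.6×4.1×2.3)/(3.9×5.4×2.4×4.9×6.6) = 0.1815
P(6)/P(0) = (1.8×3.8×4.6×4.1×2.3×3.0)/(3.9×5.4×2.4×4.9×6.6×4.4) = 0.1238

Normalization: ∑ P(n) = 1
P(0) × (1.0000 + 0.4615 + 0.3248 + 0.6225 + 0.5209 + 0.1815 + 0.1238) = 1
P(0) × 3.2350 = 1
P(0) = 1/3.2350 = 0.3091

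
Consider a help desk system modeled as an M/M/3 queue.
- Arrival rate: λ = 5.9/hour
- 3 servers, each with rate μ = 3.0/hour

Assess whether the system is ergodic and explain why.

Stability requires ρ = λ/(cμ) < 1
ρ = 5.9/(3 × 3.0) = 5.9/9.00 = 0.6556
Since 0.6556 < 1, the system is STABLE.
The servers are busy 65.56% of the time.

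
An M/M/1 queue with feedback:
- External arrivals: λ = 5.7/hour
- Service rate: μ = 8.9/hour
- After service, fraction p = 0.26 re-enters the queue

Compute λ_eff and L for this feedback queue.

Effective arrival rate: λ_eff = λ/(1-p) = 5.7/(1-0.26) = 5.7/0.74 = 7.7027
ρ = λ_eff/μ = 7.7027/8.9 = 0.865472
L = ρ/(1-ρ) = 0.865472/(1-0.865472) = 6.4334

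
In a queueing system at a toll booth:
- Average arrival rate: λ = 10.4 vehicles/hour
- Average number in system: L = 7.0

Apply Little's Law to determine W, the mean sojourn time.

Little's Law: L = λW, so W = L/λ
W = 7.0/10.4 = 0.6731 hours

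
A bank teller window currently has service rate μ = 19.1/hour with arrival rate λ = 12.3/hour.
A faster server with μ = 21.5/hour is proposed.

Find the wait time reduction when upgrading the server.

System 1: ρ₁ = 12.3/19.1 = 0.6440, W₁ = 1/(19.1-12.3) = 0.147059
System 2: ρ₂ = 12.3/21.5 = 0.5721, W₂ = 1/(21.5-12.3) = 0.108696
Improvement: (W₁-W₂)/W₁ = (0.147059-0.108696)/0.147059 = 26.09%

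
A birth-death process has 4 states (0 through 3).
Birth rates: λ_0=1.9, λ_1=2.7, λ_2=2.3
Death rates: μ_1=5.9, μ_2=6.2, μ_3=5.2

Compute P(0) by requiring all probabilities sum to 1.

Ratios P(n)/P(0) = (λ₀···λₙ₋₁)/(μ₁···μₙ):
P(1)/P(0) = (1.9)/(5.9) = 0.32203
P(2)/P(0) = (1.9×2.7)/(5.9×6.2) = 0.14024
P(3)/P(0) = (1.9×2.7×2.3)/(5.9×6.2×5.2) = 0.062029

Normalization: ∑ P(n) = 1
P(0) × (1.0000 + 0.32203 + 0.14024 + 0.062029) = 1
P(0) × 1.5243 = 1
P(0) = 1/1.5243 = 0.6560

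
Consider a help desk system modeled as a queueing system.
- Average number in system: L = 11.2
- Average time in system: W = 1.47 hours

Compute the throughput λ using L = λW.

Little's Law: L = λW, so λ = L/W
λ = 11.2/1.47 = 7.6190 tickets/hour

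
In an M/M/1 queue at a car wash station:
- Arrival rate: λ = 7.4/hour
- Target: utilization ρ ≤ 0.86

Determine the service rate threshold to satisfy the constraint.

ρ = λ/μ, so μ = λ/ρ
μ ≥ 7.4/0.86 = 8.6047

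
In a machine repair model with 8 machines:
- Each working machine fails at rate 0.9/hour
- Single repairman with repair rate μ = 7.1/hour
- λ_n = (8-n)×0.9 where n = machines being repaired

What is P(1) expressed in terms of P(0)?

P(1)/P(0) = ∏_{i=0}^{1-1} λ_i/μ_{i+1}
= (8-0)×0.9/7.1
= 1.0141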